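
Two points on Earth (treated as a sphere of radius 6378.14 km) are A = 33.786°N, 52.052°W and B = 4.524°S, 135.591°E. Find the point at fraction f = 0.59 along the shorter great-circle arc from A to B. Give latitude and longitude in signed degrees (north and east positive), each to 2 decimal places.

Central angle δ = 2.6160 rad. Interpolating on the sphere with fraction f = 0.59:
P = [sin((1−f)δ)·A + sin(fδ)·B] / sin δ = 1.7509·A + 1.9924·B in Cartesian coordinates,
giving P = (-0.5240, 0.2424, 0.8165), i.e. latitude 54.73°, longitude 155.18°.

54.73°, 155.18°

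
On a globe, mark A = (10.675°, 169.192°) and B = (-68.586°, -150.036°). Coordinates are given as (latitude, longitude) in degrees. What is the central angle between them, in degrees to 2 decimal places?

Let φ₁ = 0.1863 rad, φ₂ = -1.1971 rad, and Δλ = 0.7116 rad.
cos c = sin φ₁ sin φ₂ + cos φ₁ cos φ₂ cos Δλ = (0.1852)(-0.9310) + (0.9827)(0.3651)(0.7573) = 0.09926,
so c = arccos(0.09926) = 1.47137 rad.
So the angular separation is 84.30°.

84.30°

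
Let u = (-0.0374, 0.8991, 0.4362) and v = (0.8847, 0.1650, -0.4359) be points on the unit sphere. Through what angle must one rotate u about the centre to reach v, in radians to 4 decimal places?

1.6457 rad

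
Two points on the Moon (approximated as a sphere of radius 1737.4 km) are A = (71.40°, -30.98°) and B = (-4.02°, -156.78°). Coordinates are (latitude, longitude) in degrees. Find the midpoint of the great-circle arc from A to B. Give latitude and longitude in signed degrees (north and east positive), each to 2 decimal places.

Central angle δ = 1.8261 rad. Interpolating on the sphere with fraction f = 0.5:
P = [sin((1−f)δ)·A + sin(fδ)·B] / sin δ = 0.8179·A + 0.8179·B in Cartesian coordinates,
giving P = (-0.5261, -0.4560, 0.7178), i.e. latitude 45.88°, longitude -139.09°.

45.88°, -139.09°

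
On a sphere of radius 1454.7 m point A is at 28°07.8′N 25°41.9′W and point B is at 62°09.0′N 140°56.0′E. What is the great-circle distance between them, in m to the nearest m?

2262 m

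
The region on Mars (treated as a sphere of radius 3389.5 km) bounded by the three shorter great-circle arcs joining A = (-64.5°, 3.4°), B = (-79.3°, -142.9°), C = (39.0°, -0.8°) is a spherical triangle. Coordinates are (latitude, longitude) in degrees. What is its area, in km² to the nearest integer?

3524109 km²

Side lengths (central angles): a = 2.3924, b = 1.8073, c = 0.6087 rad; semiperimeter s = 2.4042.
By l'Huilier's theorem, tan(E/4) = √[tan(s/2) tan((s−a)/2) tan((s−b)/2) tan((s−c)/2)], giving spherical excess E = 0.3067 rad.
Area = E·R² = 0.3067 × (3389.5)² ≈ 3524109 km².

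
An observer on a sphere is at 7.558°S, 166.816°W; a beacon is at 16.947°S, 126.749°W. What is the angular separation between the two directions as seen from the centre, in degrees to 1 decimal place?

40.2°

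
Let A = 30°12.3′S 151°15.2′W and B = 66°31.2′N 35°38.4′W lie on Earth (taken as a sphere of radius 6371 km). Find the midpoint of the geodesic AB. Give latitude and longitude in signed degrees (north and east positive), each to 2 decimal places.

The central angle between A and B is δ = 2.2272 rad.
With f = 0.5, the slerp weights are sin((1−f)δ)/sin δ = 1.1327 and sin(fδ)/sin δ = 1.1327.
Weighted sum of the unit vectors: (1.1327)·(-0.7577,-0.4156,-0.5031) + (1.1327)·(0.3238,-0.2322,0.9172) = (-0.4915, -0.7338, 0.4691).
Converting back: φ = atan2(z, √(x²+y²)) = 27.97°, λ = atan2(y, x) = -123.82°.

27.97°, -123.82°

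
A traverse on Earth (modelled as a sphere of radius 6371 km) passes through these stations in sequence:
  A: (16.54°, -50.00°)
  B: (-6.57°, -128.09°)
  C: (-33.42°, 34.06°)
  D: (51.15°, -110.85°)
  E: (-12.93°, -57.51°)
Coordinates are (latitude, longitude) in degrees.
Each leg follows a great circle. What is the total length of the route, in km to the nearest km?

49499 km

Leg A→B: central angle 1.4061 rad, distance 8958.2 km.
Leg B→C: central angle 2.3836 rad, distance 15186.1 km.
Leg C→D: central angle 2.6009 rad, distance 16570.2 km.
Leg D→E: central angle 1.3788 rad, distance 8784.7 km.
Total: 8958.2 + 15186.1 + 16570.2 + 8784.7 ≈ 49499 km.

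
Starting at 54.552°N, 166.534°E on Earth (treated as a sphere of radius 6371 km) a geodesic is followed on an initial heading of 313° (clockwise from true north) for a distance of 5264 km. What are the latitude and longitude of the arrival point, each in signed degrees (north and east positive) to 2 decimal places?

Angular distance δ = d/R = 5264/6371 = 0.82624 rad; initial bearing θ = 5.4629 rad.
sin φ₂ = sin φ₁ cos δ + cos φ₁ sin δ cos θ = (0.8146)(0.6776) + (0.5800)(0.7354)(0.6820) = 0.8429, so φ₂ = 57.45°.
Δλ = atan2(sin θ sin δ cos φ₁, cos δ − sin φ₁ sin φ₂) = atan2(-0.3119, -0.0090) = -91.658°.
λ₂ = 166.534° − 91.658° = 74.88°.

57.45°, 74.88°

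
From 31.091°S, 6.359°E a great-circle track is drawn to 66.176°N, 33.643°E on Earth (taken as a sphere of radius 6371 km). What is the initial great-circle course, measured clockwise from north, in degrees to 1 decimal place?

Δλ = 27.284° = 0.4762 rad.
y = sin Δλ · cos φ₂ = (0.4584)(0.4039) = 0.1852
x = cos φ₁ sin φ₂ − sin φ₁ cos φ₂ cos Δλ = (0.8563)(0.9148) − (-0.5164)(0.4039)(0.8887) = 0.9688
θ = atan2(y, x) = 10.82°, so the bearing is 10.8°.

10.8°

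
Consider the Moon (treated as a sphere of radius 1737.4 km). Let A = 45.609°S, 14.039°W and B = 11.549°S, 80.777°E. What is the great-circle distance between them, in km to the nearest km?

Let φ₁ = -0.7960 rad, φ₂ = -0.2016 rad, and Δλ = 1.6549 rad.
Haversine: a = sin²(Δφ/2) + cos φ₁ cos φ₂ sin²(Δλ/2) = 0.0858 + (0.6996)(0.9798)(0.5420) = 0.45724.
Central angle c = 2·arcsin(√a) = 1.48517 rad.
Distance = R·c = 1737.4 × 1.4852 ≈ 2580 km.

2580 km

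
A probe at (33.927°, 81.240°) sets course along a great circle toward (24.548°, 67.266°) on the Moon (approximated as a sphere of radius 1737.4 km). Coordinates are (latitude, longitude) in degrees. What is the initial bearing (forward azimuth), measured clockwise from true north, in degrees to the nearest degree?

236°

Δλ = -13.974° = -0.2439 rad.
y = sin Δλ · cos φ₂ = (-0.2415)(0.9096) = -0.2197
x = cos φ₁ sin φ₂ − sin φ₁ cos φ₂ cos Δλ = (0.8297)(0.4155) − (0.5581)(0.9096)(0.9704) = -0.1479
θ = atan2(y, x) = -123.96°; adding 360° gives 236°.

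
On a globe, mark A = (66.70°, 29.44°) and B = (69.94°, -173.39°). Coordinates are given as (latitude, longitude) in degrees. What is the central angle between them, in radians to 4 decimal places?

0.7412 rad

Let φ₁ = 1.1641 rad, φ₂ = 1.2207 rad, and Δλ = 2.7431 rad.
Haversine: a = sin²(Δφ/2) + cos φ₁ cos φ₂ sin²(Δλ/2) = 0.0008 + (0.3955)(0.3430)(0.9608) = 0.13116.
Central angle c = 2·arcsin(√a) = 0.74116 rad.
So the angular separation is 0.7412 rad.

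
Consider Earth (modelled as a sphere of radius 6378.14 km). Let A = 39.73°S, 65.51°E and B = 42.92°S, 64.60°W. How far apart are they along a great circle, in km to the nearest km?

With latitudes φ₁ = -39.730°, φ₂ = -42.920° and longitude difference Δλ = -130.110°:
Haversine: a = sin²(Δφ/2) + cos φ₁ cos φ₂ sin²(Δλ/2) = 0.0008 + (0.7691)(0.7323)(0.8221) = 0.46379.
Central angle c = 2·arcsin(√a) = 1.49831 rad.
Distance = R·c = 6378.14 × 1.4983 ≈ 9556 km.

9556 km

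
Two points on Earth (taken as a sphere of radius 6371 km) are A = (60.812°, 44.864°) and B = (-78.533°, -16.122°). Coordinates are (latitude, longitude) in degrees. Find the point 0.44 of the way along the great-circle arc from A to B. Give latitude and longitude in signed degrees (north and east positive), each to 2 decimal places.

The central angle between A and B is δ = 2.5125 rad.
With f = 0.44, the slerp weights are sin((1−f)δ)/sin δ = 1.6768 and sin(fδ)/sin δ = 1.5189.
Weighted sum of the unit vectors: (1.6768)·(0.3457,0.3440,0.8730) + (1.5189)·(0.1910,-0.0552,-0.9800) = (0.8697, 0.4930, -0.0247).
Converting back: φ = atan2(z, √(x²+y²)) = -1.41°, λ = atan2(y, x) = 29.55°.

-1.41°, 29.55°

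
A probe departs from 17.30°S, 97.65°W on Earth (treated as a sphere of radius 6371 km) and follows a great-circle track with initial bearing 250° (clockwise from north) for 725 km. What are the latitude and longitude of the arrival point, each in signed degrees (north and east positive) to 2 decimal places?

-19.42°, -104.15°

Angular distance δ = d/R = 725/6371 = 0.11380 rad; initial bearing θ = 4.3633 rad.
sin φ₂ = sin φ₁ cos δ + cos φ₁ sin δ cos θ = (-0.2974)(0.9935) + (0.9548)(0.1136)(-0.3420) = -0.3325, so φ₂ = -19.42°.
Δλ = atan2(sin θ sin δ cos φ₁, cos δ − sin φ₁ sin φ₂) = atan2(-0.1019, 0.8946) = -6.496°.
λ₂ = -97.650° − 6.496° = -104.15°.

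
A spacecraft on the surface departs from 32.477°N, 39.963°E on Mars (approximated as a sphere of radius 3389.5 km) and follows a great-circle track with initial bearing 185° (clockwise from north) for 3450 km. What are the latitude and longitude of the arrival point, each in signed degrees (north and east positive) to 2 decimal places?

-25.67°, 35.24°

Angular distance δ = d/R = 3450/3389.5 = 1.01785 rad; initial bearing θ = 3.2289 rad.
sin φ₂ = sin φ₁ cos δ + cos φ₁ sin δ cos θ = (0.5370)(0.5252) + (0.8436)(0.8510)(-0.9962) = -0.4332, so φ₂ = -25.67°.
Δλ = atan2(sin θ sin δ cos φ₁, cos δ − sin φ₁ sin φ₂) = atan2(-0.0626, 0.7578) = -4.720°.
λ₂ = 39.963° − 4.720° = 35.24°.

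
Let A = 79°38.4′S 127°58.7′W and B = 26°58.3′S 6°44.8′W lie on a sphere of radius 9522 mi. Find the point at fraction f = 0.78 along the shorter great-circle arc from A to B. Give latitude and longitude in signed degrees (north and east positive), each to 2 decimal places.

Central angle δ = 1.1993 rad. Interpolating on the sphere with fraction f = 0.78:
P = [sin((1−f)δ)·A + sin(fδ)·B] / sin δ = 0.2799·A + 0.8638·B in Cartesian coordinates,
giving P = (0.7335, -0.1301, -0.6671), i.e. latitude -41.84°, longitude -10.06°.

-41.84°, -10.06°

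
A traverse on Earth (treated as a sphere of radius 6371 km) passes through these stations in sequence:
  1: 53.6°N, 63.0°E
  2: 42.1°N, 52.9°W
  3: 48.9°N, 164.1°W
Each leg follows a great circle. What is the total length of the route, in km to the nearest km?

Leg 1→2: central angle 1.2161 rad, distance 7747.8 km.
Leg 2→3: central angle 1.2357 rad, distance 7872.9 km.
Total: 7747.8 + 7872.9 ≈ 15621 km.

15621 km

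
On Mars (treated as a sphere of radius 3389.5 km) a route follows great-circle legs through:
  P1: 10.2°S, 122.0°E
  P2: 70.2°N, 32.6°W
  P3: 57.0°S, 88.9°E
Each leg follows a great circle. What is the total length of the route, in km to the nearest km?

15985 km

Leg P1→P2: central angle 2.0576 rad, distance 6974.1 km.
Leg P2→P3: central angle 2.6583 rad, distance 9010.4 km.
Total: 6974.1 + 9010.4 ≈ 15985 km.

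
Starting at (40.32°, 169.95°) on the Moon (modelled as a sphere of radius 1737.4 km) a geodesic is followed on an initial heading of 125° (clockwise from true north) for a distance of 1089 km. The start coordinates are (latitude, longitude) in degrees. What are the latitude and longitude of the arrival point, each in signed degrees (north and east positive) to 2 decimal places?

15.52°, -160.14°

Angular distance δ = d/R = 1089/1737.4 = 0.62680 rad; initial bearing θ = 2.1817 rad.
sin φ₂ = sin φ₁ cos δ + cos φ₁ sin δ cos θ = (0.6471)(0.8099) + (0.7624)(0.5866)(-0.5736) = 0.2675, so φ₂ = 15.52°.
Δλ = atan2(sin θ sin δ cos φ₁, cos δ − sin φ₁ sin φ₂) = atan2(0.3663, 0.6368) = 29.911°.
λ₂ = 169.950° + 29.911° = 199.86° → -160.14° after wrapping to (−180°, 180°].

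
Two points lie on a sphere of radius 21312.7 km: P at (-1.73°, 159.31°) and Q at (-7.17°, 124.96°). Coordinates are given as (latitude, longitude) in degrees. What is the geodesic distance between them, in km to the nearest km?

12893 km

In radians: φ₁ = -0.0302, φ₂ = -0.1251, Δλ = -34.350° = -0.5995 rad.
Haversine: a = sin²(Δφ/2) + cos φ₁ cos φ₂ sin²(Δλ/2) = 0.0023 + (0.9995)(0.9922)(0.0872) = 0.08873.
Central angle c = 2·arcsin(√a) = 0.60492 rad.
Distance = R·c = 21312.7 × 0.6049 ≈ 12893 km.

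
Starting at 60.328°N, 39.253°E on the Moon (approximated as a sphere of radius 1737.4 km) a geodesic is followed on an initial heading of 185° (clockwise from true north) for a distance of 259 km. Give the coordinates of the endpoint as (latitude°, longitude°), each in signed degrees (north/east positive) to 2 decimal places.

Angular distance δ = d/R = 259/1737.4 = 0.14907 rad; initial bearing θ = 3.2289 rad.
sin φ₂ = sin φ₁ cos δ + cos φ₁ sin δ cos θ = (0.8689)(0.9889) + (0.4950)(0.1485)(-0.9962) = 0.7860, so φ₂ = 51.81°.
Δλ = atan2(sin θ sin δ cos φ₁, cos δ − sin φ₁ sin φ₂) = atan2(-0.0064, 0.3060) = -1.200°.
λ₂ = 39.253° − 1.200° = 38.05°.

51.81°, 38.05°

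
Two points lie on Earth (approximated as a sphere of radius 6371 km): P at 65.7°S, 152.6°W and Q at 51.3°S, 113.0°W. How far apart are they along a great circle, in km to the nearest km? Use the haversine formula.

With latitudes φ₁ = -65.700°, φ₂ = -51.300° and longitude difference Δλ = 39.600°:
Haversine: a = sin²(Δφ/2) + cos φ₁ cos φ₂ sin²(Δλ/2) = 0.0157 + (0.4115)(0.6252)(0.1147) = 0.04523.
Central angle c = 2·arcsin(√a) = 0.42863 rad.
Distance = R·c = 6371 × 0.4286 ≈ 2731 km.

2731 km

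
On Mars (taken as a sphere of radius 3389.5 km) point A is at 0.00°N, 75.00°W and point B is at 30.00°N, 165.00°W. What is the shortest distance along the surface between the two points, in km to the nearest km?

In radians: φ₁ = 0.0000, φ₂ = 0.5236, Δλ = -90.000° = -1.5708 rad.
cos c = sin φ₁ sin φ₂ + cos φ₁ cos φ₂ cos Δλ = (0.0000)(0.5000) + (1.0000)(0.8660)(0.0000) = 0.00000,
so c = arccos(0.00000) = 1.57080 rad.
Distance = R·c = 3389.5 × 1.5708 ≈ 5324 km.

5324 km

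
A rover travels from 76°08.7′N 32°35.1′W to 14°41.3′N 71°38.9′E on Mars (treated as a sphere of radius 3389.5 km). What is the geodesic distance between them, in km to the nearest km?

4679 km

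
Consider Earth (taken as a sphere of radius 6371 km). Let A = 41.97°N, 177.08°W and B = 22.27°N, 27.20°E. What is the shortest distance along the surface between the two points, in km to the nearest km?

12448 km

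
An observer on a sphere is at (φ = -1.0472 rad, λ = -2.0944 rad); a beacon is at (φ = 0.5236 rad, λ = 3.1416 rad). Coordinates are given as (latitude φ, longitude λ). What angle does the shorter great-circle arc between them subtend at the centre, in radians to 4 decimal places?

1.7890 rad

Let φ₁ = -1.0472 rad, φ₂ = 0.5236 rad, and Δλ = -1.0472 rad.
cos c = sin φ₁ sin φ₂ + cos φ₁ cos φ₂ cos Δλ = (-0.8660)(0.5000) + (0.5000)(0.8660)(0.5000) = -0.21650,
so c = arccos(-0.21650) = 1.78903 rad.
So the angular separation is 1.7890 rad.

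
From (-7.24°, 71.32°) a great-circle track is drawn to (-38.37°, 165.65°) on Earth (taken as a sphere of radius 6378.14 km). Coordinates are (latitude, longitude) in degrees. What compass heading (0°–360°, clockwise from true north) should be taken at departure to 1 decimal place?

With φ₁ = -0.1264, φ₂ = -0.6697, Δλ = 1.6464 rad, the forward-azimuth formula gives
θ = atan2( sin Δλ cos φ₂ , cos φ₁ sin φ₂ − sin φ₁ cos φ₂ cos Δλ ) = atan2(0.7818, -0.6232) = 128.56°.
So the initial bearing is 128.6°.

128.6°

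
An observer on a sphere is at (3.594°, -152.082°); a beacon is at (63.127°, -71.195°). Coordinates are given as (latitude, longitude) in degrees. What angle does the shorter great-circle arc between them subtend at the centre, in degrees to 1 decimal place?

Let φ₁ = 0.0627 rad, φ₂ = 1.1018 rad, and Δλ = 1.4117 rad.
Haversine: a = sin²(Δφ/2) + cos φ₁ cos φ₂ sin²(Δλ/2) = 0.2465 + (0.9980)(0.4520)(0.4208) = 0.43632.
Central angle c = 2·arcsin(√a) = 1.44308 rad.
So the angular separation is 82.7°.

82.7°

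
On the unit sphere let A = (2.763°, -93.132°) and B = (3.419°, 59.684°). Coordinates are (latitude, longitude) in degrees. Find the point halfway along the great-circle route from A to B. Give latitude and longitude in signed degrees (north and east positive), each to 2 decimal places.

12.94°, -16.80°

The central angle between A and B is δ = 2.6553 rad.
With f = 0.5, the slerp weights are sin((1−f)δ)/sin δ = 2.0766 and sin(fδ)/sin δ = 2.0766.
Weighted sum of the unit vectors: (2.0766)·(-0.0546,-0.9973,0.0482) + (2.0766)·(0.5039,0.8617,0.0596) = (0.9330, -0.2816, 0.2239).
Converting back: φ = atan2(z, √(x²+y²)) = 12.94°, λ = atan2(y, x) = -16.80°.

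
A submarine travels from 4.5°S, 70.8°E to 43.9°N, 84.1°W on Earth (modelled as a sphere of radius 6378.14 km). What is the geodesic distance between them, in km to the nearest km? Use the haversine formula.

With latitudes φ₁ = -4.500°, φ₂ = 43.900° and longitude difference Δλ = -154.900°:
Haversine: a = sin²(Δφ/2) + cos φ₁ cos φ₂ sin²(Δλ/2) = 0.1680 + (0.9969)(0.7206)(0.9528) = 0.85245.
Central angle c = 2·arcsin(√a) = 2.35308 rad.
Distance = R·c = 6378.14 × 2.3531 ≈ 15008 km.

15008 km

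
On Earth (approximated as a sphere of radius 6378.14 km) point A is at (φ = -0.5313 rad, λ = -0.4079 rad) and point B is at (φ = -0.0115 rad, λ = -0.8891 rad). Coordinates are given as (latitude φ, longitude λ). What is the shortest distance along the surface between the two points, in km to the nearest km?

Let φ₁ = -0.5313 rad, φ₂ = -0.0115 rad, and Δλ = -0.4812 rad.
cos c = sin φ₁ sin φ₂ + cos φ₁ cos φ₂ cos Δλ = (-0.5067)(-0.0115) + (0.8621)(0.9999)(0.8864) = 0.77002,
so c = arccos(0.77002) = 0.69192 rad.
Distance = R·c = 6378.14 × 0.6919 ≈ 4413 km.

4413 km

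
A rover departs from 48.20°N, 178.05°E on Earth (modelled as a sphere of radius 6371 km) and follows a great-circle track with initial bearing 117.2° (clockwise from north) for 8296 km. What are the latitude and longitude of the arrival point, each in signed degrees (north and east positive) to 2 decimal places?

-5.50°, -122.47°

Angular distance δ = d/R = 8296/6371 = 1.30215 rad; initial bearing θ = 2.0455 rad.
sin φ₂ = sin φ₁ cos δ + cos φ₁ sin δ cos θ = (0.7455)(0.2654) + (0.6665)(0.9641)(-0.4571) = -0.0959, so φ₂ = -5.50°.
Δλ = atan2(sin θ sin δ cos φ₁, cos δ − sin φ₁ sin φ₂) = atan2(0.5716, 0.3369) = 59.483°.
λ₂ = 178.050° + 59.483° = 237.53° → -122.47° after wrapping to (−180°, 180°].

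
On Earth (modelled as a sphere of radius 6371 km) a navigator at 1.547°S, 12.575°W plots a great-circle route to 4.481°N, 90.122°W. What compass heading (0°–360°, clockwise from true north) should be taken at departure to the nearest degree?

Δλ = -77.547° = -1.3535 rad.
y = sin Δλ · cos φ₂ = (-0.9765)(0.9969) = -0.9735
x = cos φ₁ sin φ₂ − sin φ₁ cos φ₂ cos Δλ = (0.9996)(0.0781) − (-0.0270)(0.9969)(0.2156) = 0.0839
θ = atan2(y, x) = -85.07°; adding 360° gives 275°.

275°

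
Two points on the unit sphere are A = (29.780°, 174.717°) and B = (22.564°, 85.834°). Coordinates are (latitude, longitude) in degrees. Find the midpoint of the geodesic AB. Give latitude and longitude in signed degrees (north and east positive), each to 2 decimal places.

34.53°, 128.53°

Central angle δ = 1.3631 rad. Interpolating on the sphere with fraction f = 0.5:
P = [sin((1−f)δ)·A + sin(fδ)·B] / sin δ = 0.6438·A + 0.6438·B in Cartesian coordinates,
giving P = (-0.5132, 0.6444, 0.5668), i.e. latitude 34.53°, longitude 128.53°.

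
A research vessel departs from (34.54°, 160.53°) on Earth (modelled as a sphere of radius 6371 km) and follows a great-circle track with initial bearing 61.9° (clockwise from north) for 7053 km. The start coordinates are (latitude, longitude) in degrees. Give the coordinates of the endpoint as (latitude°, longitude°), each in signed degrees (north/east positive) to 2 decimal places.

36.91°, -118.80°

Angular distance δ = d/R = 7053/6371 = 1.10705 rad; initial bearing θ = 1.0804 rad.
sin φ₂ = sin φ₁ cos δ + cos φ₁ sin δ cos θ = (0.5670)(0.4473) + (0.8237)(0.8944)(0.4710) = 0.6006, so φ₂ = 36.91°.
Δλ = atan2(sin θ sin δ cos φ₁, cos δ − sin φ₁ sin φ₂) = atan2(0.6499, 0.1068) = 80.671°.
λ₂ = 160.530° + 80.671° = 241.20° → -118.80° after wrapping to (−180°, 180°].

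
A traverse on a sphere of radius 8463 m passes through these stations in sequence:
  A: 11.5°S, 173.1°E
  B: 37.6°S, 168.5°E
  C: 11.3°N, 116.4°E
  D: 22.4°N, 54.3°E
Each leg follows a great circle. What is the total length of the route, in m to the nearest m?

22974 m

Leg A→B: central angle 0.4612 rad, distance 3903.0 m.
Leg B→C: central angle 1.2050 rad, distance 10197.8 m.
Leg C→D: central angle 1.0485 rad, distance 8873.1 m.
Total: 3903.0 + 10197.8 + 8873.1 ≈ 22974 m.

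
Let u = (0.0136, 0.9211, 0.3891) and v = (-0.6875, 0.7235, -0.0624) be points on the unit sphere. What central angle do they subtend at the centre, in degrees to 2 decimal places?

u·v = 0.6328; |u| = 1.0000, |v| = 1.0000.
cos θ = (u·v)/(|u||v|) = 0.6328, so θ = 50.74°.

50.74°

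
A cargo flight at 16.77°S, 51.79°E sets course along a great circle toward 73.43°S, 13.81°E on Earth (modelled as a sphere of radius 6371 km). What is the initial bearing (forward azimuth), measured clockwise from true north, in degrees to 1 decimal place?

191.6°

With φ₁ = -0.2927, φ₂ = -1.2816, Δλ = -0.6629 rad, the forward-azimuth formula gives
θ = atan2( sin Δλ cos φ₂ , cos φ₁ sin φ₂ − sin φ₁ cos φ₂ cos Δλ ) = atan2(-0.1755, -0.8528) = -168.37°.
Adding 360° brings this into [0°, 360°): 191.6°.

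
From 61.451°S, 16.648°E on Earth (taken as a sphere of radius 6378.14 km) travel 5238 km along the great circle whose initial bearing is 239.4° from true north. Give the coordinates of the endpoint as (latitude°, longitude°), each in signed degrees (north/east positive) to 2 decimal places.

Angular distance δ = d/R = 5238/6378.14 = 0.82124 rad; initial bearing θ = 4.1783 rad.
sin φ₂ = sin φ₁ cos δ + cos φ₁ sin δ cos θ = (-0.8784)(0.6813) + (0.4779)(0.7320)(-0.5090) = -0.7765, so φ₂ = -50.95°.
Δλ = atan2(sin θ sin δ cos φ₁, cos δ − sin φ₁ sin φ₂) = atan2(-0.3011, -0.0008) = -90.155°.
λ₂ = 16.648° − 90.155° = -73.51°.

-50.95°, -73.51°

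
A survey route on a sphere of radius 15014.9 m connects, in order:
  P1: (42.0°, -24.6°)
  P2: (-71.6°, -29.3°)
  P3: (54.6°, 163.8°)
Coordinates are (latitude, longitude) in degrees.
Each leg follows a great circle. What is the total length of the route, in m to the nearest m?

72260 m

Leg P1→P2: central angle 1.9836 rad, distance 29782.9 m.
Leg P2→P3: central angle 2.8290 rad, distance 42477.5 m.
Total: 29782.9 + 42477.5 ≈ 72260 m.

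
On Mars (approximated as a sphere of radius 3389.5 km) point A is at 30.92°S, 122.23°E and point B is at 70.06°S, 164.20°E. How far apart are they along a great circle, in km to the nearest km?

With latitudes φ₁ = -30.920°, φ₂ = -70.060° and longitude difference Δλ = 41.970°:
cos c = sin φ₁ sin φ₂ + cos φ₁ cos φ₂ cos Δλ = (-0.5138)(-0.9401) + (0.8579)(0.3410)(0.7435) = 0.70056,
so c = arccos(0.70056) = 0.79461 rad.
Distance = R·c = 3389.5 × 0.7946 ≈ 2693 km.

2693 km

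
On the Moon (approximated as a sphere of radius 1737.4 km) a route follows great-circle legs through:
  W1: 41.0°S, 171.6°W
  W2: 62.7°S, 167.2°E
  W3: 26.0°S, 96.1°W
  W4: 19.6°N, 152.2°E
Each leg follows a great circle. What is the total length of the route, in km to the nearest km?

6444 km

Leg W1→W2: central angle 0.4378 rad, distance 760.6 km.
Leg W2→W3: central angle 1.2223 rad, distance 2123.7 km.
Leg W3→W4: central angle 2.0489 rad, distance 3559.8 km.
Total: 760.6 + 2123.7 + 3559.8 ≈ 6444 km.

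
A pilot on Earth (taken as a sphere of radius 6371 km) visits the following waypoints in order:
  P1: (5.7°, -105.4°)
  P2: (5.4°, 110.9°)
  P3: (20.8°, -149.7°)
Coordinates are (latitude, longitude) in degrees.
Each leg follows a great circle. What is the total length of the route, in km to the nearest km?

26565 km

Leg P1→P2: central angle 2.4800 rad, distance 15800.3 km.
Leg P2→P3: central angle 1.6897 rad, distance 10764.8 km.
Total: 15800.3 + 10764.8 ≈ 26565 km.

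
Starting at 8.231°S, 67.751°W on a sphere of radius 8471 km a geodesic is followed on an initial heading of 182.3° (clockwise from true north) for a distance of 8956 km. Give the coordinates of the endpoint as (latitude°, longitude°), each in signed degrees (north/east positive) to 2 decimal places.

-68.70°, -73.27°

Angular distance δ = d/R = 8956/8471 = 1.05725 rad; initial bearing θ = 3.1817 rad.
sin φ₂ = sin φ₁ cos δ + cos φ₁ sin δ cos θ = (-0.1432)(0.4913) + (0.9897)(0.8710)(-0.9992) = -0.9317, so φ₂ = -68.70°.
Δλ = atan2(sin θ sin δ cos φ₁, cos δ − sin φ₁ sin φ₂) = atan2(-0.0346, 0.3579) = -5.521°.
λ₂ = -67.751° − 5.521° = -73.27°.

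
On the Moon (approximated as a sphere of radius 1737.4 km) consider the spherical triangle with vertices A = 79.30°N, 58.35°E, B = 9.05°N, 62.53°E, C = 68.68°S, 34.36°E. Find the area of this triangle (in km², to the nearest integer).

1576419 km²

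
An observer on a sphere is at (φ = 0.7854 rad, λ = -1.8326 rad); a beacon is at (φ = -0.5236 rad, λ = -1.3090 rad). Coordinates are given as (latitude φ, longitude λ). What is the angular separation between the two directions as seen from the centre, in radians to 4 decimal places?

1.3931 rad

With latitudes φ₁ = 45.000°, φ₂ = -30.000° and longitude difference Δλ = 30.000°:
cos c = sin φ₁ sin φ₂ + cos φ₁ cos φ₂ cos Δλ = (0.7071)(-0.5000) + (0.7071)(0.8660)(0.8660) = 0.17677,
so c = arccos(0.17677) = 1.39309 rad.
So the angular separation is 1.3931 rad.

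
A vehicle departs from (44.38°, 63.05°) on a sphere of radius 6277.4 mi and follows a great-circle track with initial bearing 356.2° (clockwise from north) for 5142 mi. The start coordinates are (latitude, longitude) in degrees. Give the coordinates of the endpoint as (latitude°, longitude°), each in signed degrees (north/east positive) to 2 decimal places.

86.96°, -51.17°

Angular distance δ = d/R = 5142/6277.4 = 0.81913 rad; initial bearing θ = 6.2169 rad.
sin φ₂ = sin φ₁ cos δ + cos φ₁ sin δ cos θ = (0.6994)(0.6829) + (0.7147)(0.7306)(0.9978) = 0.9986, so φ₂ = 86.96°.
Δλ = atan2(sin θ sin δ cos φ₁, cos δ − sin φ₁ sin φ₂) = atan2(-0.0346, -0.0156) = -114.225°.
λ₂ = 63.050° − 114.225° = -51.17°.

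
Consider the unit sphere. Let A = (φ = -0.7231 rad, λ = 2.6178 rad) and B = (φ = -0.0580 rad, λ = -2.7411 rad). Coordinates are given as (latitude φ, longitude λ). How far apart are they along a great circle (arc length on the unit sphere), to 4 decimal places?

1.0596

With latitudes φ₁ = -41.431°, φ₂ = -3.323° and longitude difference Δλ = 52.958°:
Haversine: a = sin²(Δφ/2) + cos φ₁ cos φ₂ sin²(Δλ/2) = 0.1066 + (0.7498)(0.9983)(0.1988) = 0.25537.
Central angle c = 2·arcsin(√a) = 1.05956 rad.
On the unit sphere the arc length equals the central angle: 1.0596.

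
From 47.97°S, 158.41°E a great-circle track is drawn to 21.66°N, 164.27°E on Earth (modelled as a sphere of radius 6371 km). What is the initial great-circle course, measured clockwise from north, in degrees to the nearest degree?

6°

With φ₁ = -0.8372, φ₂ = 0.3780, Δλ = 0.1023 rad, the forward-azimuth formula gives
θ = atan2( sin Δλ cos φ₂ , cos φ₁ sin φ₂ − sin φ₁ cos φ₂ cos Δλ ) = atan2(0.0949, 0.9339) = 5.80°.
So the initial bearing is 6°.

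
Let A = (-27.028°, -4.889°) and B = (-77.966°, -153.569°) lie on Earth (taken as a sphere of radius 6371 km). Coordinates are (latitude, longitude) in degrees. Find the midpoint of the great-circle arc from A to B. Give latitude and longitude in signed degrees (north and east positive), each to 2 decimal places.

-63.29°, -13.54°

Central angle δ = 1.2810 rad. Interpolating on the sphere with fraction f = 0.5:
P = [sin((1−f)δ)·A + sin(fδ)·B] / sin δ = 0.6236·A + 0.6236·B in Cartesian coordinates,
giving P = (0.4370, -0.1052, -0.8933), i.e. latitude -63.29°, longitude -13.54°.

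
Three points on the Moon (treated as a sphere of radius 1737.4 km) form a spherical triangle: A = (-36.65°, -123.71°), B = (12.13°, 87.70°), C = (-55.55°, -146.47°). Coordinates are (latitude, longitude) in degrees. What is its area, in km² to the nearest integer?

1027286 km²

Side lengths (central angles): a = 2.0910, b = 0.4257, c = 2.4896 rad; semiperimeter s = 2.5031.
By l'Huilier's theorem, tan(E/4) = √[tan(s/2) tan((s−a)/2) tan((s−b)/2) tan((s−c)/2)], giving spherical excess E = 0.3403 rad.
Area = E·R² = 0.3403 × (1737.4)² ≈ 1027286 km².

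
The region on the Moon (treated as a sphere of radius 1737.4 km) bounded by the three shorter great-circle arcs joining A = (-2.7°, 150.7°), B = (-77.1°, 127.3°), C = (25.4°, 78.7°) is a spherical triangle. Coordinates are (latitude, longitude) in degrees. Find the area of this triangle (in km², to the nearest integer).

3720795 km²

Side lengths (central angles): a = 1.8595, b = 1.3092, c = 1.3175 rad; semiperimeter s = 2.2431.
By l'Huilier's theorem, tan(E/4) = √[tan(s/2) tan((s−a)/2) tan((s−b)/2) tan((s−c)/2)], giving spherical excess E = 1.2326 rad.
Area = E·R² = 1.2326 × (1737.4)² ≈ 3720795 km².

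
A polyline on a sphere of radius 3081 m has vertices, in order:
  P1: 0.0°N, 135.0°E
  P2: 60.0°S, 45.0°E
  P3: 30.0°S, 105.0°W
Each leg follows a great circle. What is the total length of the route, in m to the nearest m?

9500 m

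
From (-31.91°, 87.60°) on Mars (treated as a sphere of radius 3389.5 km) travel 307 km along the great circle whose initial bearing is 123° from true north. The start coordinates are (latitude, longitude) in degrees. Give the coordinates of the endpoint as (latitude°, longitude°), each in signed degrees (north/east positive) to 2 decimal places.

-34.63°, 92.89°

Angular distance δ = d/R = 307/3389.5 = 0.09057 rad; initial bearing θ = 2.1468 rad.
sin φ₂ = sin φ₁ cos δ + cos φ₁ sin δ cos θ = (-0.5286)(0.9959) + (0.8489)(0.0905)(-0.5446) = -0.5682, so φ₂ = -34.63°.
Δλ = atan2(sin θ sin δ cos φ₁, cos δ − sin φ₁ sin φ₂) = atan2(0.0644, 0.6955) = 5.289°.
λ₂ = 87.600° + 5.289° = 92.89°.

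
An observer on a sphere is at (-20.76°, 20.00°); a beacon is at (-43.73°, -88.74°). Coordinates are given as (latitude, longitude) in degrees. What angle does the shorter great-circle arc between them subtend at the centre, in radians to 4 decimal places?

1.5429 rad

With latitudes φ₁ = -20.760°, φ₂ = -43.730° and longitude difference Δλ = -108.740°:
cos c = sin φ₁ sin φ₂ + cos φ₁ cos φ₂ cos Δλ = (-0.3545)(-0.6913) + (0.9351)(0.7226)(-0.3213) = 0.02794,
so c = arccos(0.02794) = 1.54285 rad.
So the angular separation is 1.5429 rad.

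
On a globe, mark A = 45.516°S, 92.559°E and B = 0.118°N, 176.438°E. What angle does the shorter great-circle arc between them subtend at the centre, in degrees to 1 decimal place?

In radians: φ₁ = -0.7944, φ₂ = 0.0021, Δλ = 83.879° = 1.4640 rad.
cos c = sin φ₁ sin φ₂ + cos φ₁ cos φ₂ cos Δλ = (-0.7134)(0.0021) + (0.7007)(1.0000)(0.1066) = 0.07325,
so c = arccos(0.07325) = 1.49748 rad.
So the angular separation is 85.8°.

85.8°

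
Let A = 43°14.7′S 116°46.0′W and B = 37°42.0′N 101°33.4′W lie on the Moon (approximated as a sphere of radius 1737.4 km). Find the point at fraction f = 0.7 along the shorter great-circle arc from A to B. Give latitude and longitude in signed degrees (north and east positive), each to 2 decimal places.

The central angle between A and B is δ = 1.4332 rad.
With f = 0.7, the slerp weights are sin((1−f)δ)/sin δ = 0.4208 and sin(fδ)/sin δ = 0.8513.
Weighted sum of the unit vectors: (0.4208)·(-0.3281,-0.6504,-0.6851) + (0.8513)·(-0.1585,-0.7752,0.6115) = (-0.2730, -0.9336, 0.2323).
Converting back: φ = atan2(z, √(x²+y²)) = 13.43°, λ = atan2(y, x) = -106.30°.

13.43°, -106.30°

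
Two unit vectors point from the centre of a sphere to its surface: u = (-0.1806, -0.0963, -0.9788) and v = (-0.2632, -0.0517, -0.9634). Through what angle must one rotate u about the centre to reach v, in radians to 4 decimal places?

u·v = 0.9955; |u| = 1.0000, |v| = 1.0000.
cos θ = (u·v)/(|u||v|) = 0.9955, so θ = 0.0952 rad.

0.0952 rad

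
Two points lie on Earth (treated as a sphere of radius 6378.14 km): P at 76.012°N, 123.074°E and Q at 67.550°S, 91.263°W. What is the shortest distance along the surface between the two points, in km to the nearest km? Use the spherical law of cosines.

18553 km

With latitudes φ₁ = 76.012°, φ₂ = -67.550° and longitude difference Δλ = 145.663°:
cos c = sin φ₁ sin φ₂ + cos φ₁ cos φ₂ cos Δλ = (0.9703)(-0.9242) + (0.2417)(0.3819)(-0.8257) = -0.97303,
so c = arccos(-0.97303) = 2.90881 rad.
Distance = R·c = 6378.14 × 2.9088 ≈ 18553 km.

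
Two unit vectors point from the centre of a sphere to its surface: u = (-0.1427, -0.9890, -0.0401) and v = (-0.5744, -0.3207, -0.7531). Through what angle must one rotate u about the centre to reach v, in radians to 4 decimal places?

1.1270 rad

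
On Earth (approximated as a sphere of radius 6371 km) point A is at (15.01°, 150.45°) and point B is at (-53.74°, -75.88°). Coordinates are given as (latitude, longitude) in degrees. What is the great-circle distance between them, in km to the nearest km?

With latitudes φ₁ = 15.010°, φ₂ = -53.740° and longitude difference Δλ = 133.670°:
cos c = sin φ₁ sin φ₂ + cos φ₁ cos φ₂ cos Δλ = (0.2590)(-0.8063) + (0.9659)(0.5915)(-0.6905) = -0.60330,
so c = arccos(-0.60330) = 2.21842 rad.
Distance = R·c = 6371 × 2.2184 ≈ 14134 km.

14134 km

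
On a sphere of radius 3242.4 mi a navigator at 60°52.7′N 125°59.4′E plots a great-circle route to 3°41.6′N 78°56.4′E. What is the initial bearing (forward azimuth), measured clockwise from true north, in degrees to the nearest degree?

Δλ = -47.050° = -0.8212 rad.
y = sin Δλ · cos φ₂ = (-0.7319)(0.9979) = -0.7304
x = cos φ₁ sin φ₂ − sin φ₁ cos φ₂ cos Δλ = (0.4867)(0.0644) − (0.8736)(0.9979)(0.6814) = -0.5626
θ = atan2(y, x) = -127.61°; adding 360° gives 232°.

232°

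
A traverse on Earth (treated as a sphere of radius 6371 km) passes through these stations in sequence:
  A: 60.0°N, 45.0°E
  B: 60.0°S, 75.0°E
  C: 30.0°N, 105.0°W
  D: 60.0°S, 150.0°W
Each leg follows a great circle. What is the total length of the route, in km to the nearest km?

41090 km

Leg A→B: central angle 2.1335 rad, distance 13592.7 km.
Leg B→C: central angle 2.6180 rad, distance 16679.2 km.
Leg C→D: central angle 1.6980 rad, distance 10817.7 km.
Total: 13592.7 + 16679.2 + 10817.7 ≈ 41090 km.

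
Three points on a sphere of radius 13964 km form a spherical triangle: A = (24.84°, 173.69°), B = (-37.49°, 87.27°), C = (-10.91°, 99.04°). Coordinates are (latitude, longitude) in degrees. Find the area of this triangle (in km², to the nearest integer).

Side lengths (central angles): a = 0.4993, b = 1.4138, c = 1.7831 rad; semiperimeter s = 1.8481.
By l'Huilier's theorem, tan(E/4) = √[tan(s/2) tan((s−a)/2) tan((s−b)/2) tan((s−c)/2)], giving spherical excess E = 0.3476 rad.
Area = E·R² = 0.3476 × (13964)² ≈ 67787315 km².

67787315 km²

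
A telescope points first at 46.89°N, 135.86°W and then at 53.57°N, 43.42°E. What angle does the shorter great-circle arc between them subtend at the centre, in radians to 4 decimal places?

1.3882 rad

Let φ₁ = 0.8184 rad, φ₂ = 0.9350 rad, and Δλ = 3.1290 rad.
cos c = sin φ₁ sin φ₂ + cos φ₁ cos φ₂ cos Δλ = (0.7300)(0.8046) + (0.6834)(0.5938)(-0.9999) = 0.18158,
so c = arccos(0.18158) = 1.38820 rad.
So the angular separation is 1.3882 rad.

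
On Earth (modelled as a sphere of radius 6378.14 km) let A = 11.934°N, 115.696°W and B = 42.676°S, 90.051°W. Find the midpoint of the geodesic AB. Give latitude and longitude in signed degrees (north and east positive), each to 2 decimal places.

The central angle between A and B is δ = 1.0376 rad.
With f = 0.5, the slerp weights are sin((1−f)δ)/sin δ = 0.5758 and sin(fδ)/sin δ = 0.5758.
Weighted sum of the unit vectors: (0.5758)·(-0.4242,-0.8816,0.2068) + (0.5758)·(-0.0007,-0.7352,-0.6779) = (-0.2446, -0.9309, -0.2712).
Converting back: φ = atan2(z, √(x²+y²)) = -15.74°, λ = atan2(y, x) = -104.72°.

-15.74°, -104.72°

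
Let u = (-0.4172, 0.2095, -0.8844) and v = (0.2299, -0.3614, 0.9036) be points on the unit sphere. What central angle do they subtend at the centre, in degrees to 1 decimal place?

u·v = -0.9708; |u| = 1.0001, |v| = 1.0000.
cos θ = (u·v)/(|u||v|) = -0.9707, so θ = 166.1°.

166.1°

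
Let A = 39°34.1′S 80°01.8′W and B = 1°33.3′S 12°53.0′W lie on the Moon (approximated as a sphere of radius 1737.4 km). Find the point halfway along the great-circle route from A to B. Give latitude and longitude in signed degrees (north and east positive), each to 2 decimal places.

-24.16°, -41.55°

The central angle between A and B is δ = 1.2487 rad.
With f = 0.5, the slerp weights are sin((1−f)δ)/sin δ = 0.6163 and sin(fδ)/sin δ = 0.6163.
Weighted sum of the unit vectors: (0.6163)·(0.1335,-0.7592,-0.6370) + (0.6163)·(0.9745,-0.2229,-0.0271) = (0.6828, -0.6052, -0.4093).
Converting back: φ = atan2(z, √(x²+y²)) = -24.16°, λ = atan2(y, x) = -41.55°.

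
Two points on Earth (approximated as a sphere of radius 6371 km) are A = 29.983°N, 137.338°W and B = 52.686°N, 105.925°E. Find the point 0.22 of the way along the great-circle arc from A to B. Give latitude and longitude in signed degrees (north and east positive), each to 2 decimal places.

Central angle δ = 1.4089 rad. Interpolating on the sphere with fraction f = 0.22:
P = [sin((1−f)δ)·A + sin(fδ)·B] / sin δ = 0.9025·A + 0.3091·B in Cartesian coordinates,
giving P = (-0.6263, -0.3496, 0.6968), i.e. latitude 44.17°, longitude -150.83°.

44.17°, -150.83°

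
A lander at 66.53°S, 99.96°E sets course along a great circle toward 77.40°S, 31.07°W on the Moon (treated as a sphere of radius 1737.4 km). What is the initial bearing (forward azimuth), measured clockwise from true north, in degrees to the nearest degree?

Δλ = -131.030° = -2.2869 rad.
y = sin Δλ · cos φ₂ = (-0.7544)(0.2181) = -0.1646
x = cos φ₁ sin φ₂ − sin φ₁ cos φ₂ cos Δλ = (0.3983)(-0.9759) − (-0.9173)(0.2181)(-0.6565) = -0.5200
θ = atan2(y, x) = -162.44°; adding 360° gives 198°.

198°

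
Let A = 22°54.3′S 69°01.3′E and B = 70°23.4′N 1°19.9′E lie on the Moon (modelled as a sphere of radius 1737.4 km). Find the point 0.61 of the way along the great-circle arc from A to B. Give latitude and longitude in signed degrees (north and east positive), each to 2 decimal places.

37.58°, 47.76°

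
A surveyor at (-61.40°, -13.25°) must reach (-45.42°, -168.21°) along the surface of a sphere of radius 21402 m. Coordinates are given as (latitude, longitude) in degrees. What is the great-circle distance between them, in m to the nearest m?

26626 m

With latitudes φ₁ = -61.400°, φ₂ = -45.420° and longitude difference Δλ = -154.960°:
cos c = sin φ₁ sin φ₂ + cos φ₁ cos φ₂ cos Δλ = (-0.8780)(-0.7123) + (0.4787)(0.7019)(-0.9060) = 0.32095,
so c = arccos(0.32095) = 1.24407 rad.
Distance = R·c = 21402 × 1.2441 ≈ 26626 m.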